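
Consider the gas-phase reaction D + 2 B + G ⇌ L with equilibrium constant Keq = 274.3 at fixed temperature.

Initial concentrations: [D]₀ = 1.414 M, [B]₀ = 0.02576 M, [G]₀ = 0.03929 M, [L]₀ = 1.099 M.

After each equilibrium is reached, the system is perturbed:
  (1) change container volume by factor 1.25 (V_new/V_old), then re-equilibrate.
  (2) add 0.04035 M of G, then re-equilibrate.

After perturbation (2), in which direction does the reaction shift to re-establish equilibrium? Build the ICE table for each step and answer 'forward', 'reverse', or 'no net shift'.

Direction: forward

Q₀ = 2.9811e+04 vs Keq = 274.3 ⇒ Q>K, reverse
Step 1:
                   D          B          G          L
  Initial      1.414    0.02576    0.03929      1.099
  Change      0.0652     0.1304     0.0652    -0.0652
  Equil        1.479     0.1562     0.1045      1.034
  solve Keq expr → x = -0.0652; check Q = 274.3
Then change container volume by factor 1.25 (V_new/V_old).
Step 2:
                   D          B          G          L
  Initial      1.183     0.1249    0.08359      0.827
  Change     0.01614    0.03228    0.01614   -0.01614
  Equil        1.199     0.1572    0.09973     0.8109
  solve Keq expr → x = -0.01614; check Q = 274.3
Then add 0.04035 M of G.
Step 3:
                   D          B          G          L
  Initial      1.199     0.1572     0.1401     0.8109
  Change     -0.0093    -0.0186    -0.0093     0.0093
  Equil         1.19     0.1386     0.1308     0.8202
  solve Keq expr → x = 0.0093; check Q = 274.3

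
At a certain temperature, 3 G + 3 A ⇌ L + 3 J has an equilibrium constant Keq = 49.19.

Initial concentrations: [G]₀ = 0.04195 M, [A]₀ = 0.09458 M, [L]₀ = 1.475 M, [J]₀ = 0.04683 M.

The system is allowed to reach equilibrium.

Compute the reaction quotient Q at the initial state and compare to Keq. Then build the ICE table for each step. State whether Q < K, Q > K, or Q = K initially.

Q₀ = 2425 vs Keq = 49.19 ⇒ Q>K, reverse
Step 1:
                  G         A         L         J
  init      0.04195   0.09458     1.475   0.04683
  Δ          0.0225    0.0225   -0.0075   -0.0225
  eq        0.06445    0.1171     1.467   0.02433
  solve Keq expr → x = -0.0075; check Q = 49.19

Q₀ = 2425; Q > K (proceeds reverse)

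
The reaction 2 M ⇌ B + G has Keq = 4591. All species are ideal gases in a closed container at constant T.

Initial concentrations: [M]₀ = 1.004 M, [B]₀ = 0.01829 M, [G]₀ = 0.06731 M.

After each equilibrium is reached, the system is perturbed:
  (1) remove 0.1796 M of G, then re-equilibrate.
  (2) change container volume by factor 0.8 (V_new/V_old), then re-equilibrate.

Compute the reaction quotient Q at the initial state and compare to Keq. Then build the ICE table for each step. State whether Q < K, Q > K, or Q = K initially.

Q₀ = 0.001221; Q < K (proceeds forward)

Q₀ = 0.001221 vs Keq = 4591 ⇒ Q<K, forward
Step 1:
                    M           B           G
  I             1.004     0.01829     0.06731
  C            -0.996       0.498       0.498
  E          0.007973      0.5163      0.5653
  solve Keq expr → x = 0.498; check Q = 4591
Then remove 0.1796 M of G.
Step 2:
                    M           B           G
  I          0.007973      0.5163      0.3857
  C         -0.001377  6.8849e-04  6.8849e-04
  E          0.006596       0.517      0.3864
  solve Keq expr → x = 6.8849e-04; check Q = 4591
Then change container volume by factor 0.8 (V_new/V_old).
Step 3:
                    M           B           G
  I          0.008246      0.6462       0.483
  C                 0           0           0
  E          0.008246      0.6462       0.483
  solve Keq expr → x = 0; check Q = 4591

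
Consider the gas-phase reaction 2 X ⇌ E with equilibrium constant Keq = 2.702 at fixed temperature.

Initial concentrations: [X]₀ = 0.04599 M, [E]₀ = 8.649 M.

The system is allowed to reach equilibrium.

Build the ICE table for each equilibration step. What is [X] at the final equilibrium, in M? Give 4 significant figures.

[X]_eq = 1.701 M

Q₀ = 4089 vs Keq = 2.702 ⇒ Q>K, reverse
Step 1:
                  X         E
  Initial   0.04599     8.649
  Change      1.655   -0.8277
  Equil       1.701     7.821
  solve Keq expr → x = -0.8277; check Q = 2.702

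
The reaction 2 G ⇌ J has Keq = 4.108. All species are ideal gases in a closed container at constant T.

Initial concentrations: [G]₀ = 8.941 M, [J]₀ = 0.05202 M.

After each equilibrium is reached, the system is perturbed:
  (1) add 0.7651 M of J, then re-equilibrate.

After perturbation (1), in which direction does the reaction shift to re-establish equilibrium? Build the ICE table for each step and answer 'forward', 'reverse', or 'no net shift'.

Direction: reverse

Q₀ = 6.5073e-04 vs Keq = 4.108 ⇒ Q<K, forward
Step 1:
                  G         J
  Initial     8.941   0.05202
  Change     -7.951     3.975
  Equil      0.9901     4.027
  solve Keq expr → x = 3.975; check Q = 4.108
Then add 0.7651 M of J.
Step 2:
                  G         J
  Initial    0.9901     4.793
  Change    0.08515  -0.04258
  Equil       1.075      4.75
  solve Keq expr → x = -0.04258; check Q = 4.108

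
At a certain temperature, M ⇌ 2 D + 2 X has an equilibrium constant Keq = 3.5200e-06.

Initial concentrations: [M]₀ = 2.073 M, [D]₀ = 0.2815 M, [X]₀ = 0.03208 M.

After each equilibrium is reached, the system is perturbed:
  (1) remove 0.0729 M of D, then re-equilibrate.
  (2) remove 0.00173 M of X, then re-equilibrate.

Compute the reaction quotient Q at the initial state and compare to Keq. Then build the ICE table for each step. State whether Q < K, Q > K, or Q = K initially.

Q₀ = 3.9339e-05; Q > K (proceeds reverse)

Q₀ = 3.9339e-05 vs Keq = 3.5200e-06 ⇒ Q>K, reverse
Step 1:
                   M          D          X
  Initial      2.073     0.2815    0.03208
  Change     0.01083   -0.02166   -0.02166
  Equil        2.084     0.2598    0.01042
  solve Keq expr → x = -0.01083; check Q = 3.5200e-06
Then remove 0.0729 M of D.
Step 2:
                   M          D          X
  Initial      2.084     0.1869    0.01042
  Change   -0.001886   0.003772   0.003772
  Equil        2.082     0.1907    0.01419
  solve Keq expr → x = 0.001886; check Q = 3.5200e-06
Then remove 0.00173 M of X.
Step 3:
                   M          D          X
  Initial      2.082     0.1907    0.01246
  Change  -8.0428e-04   0.001609   0.001609
  Equil        2.081     0.1923    0.01407
  solve Keq expr → x = 8.0428e-04; check Q = 3.5200e-06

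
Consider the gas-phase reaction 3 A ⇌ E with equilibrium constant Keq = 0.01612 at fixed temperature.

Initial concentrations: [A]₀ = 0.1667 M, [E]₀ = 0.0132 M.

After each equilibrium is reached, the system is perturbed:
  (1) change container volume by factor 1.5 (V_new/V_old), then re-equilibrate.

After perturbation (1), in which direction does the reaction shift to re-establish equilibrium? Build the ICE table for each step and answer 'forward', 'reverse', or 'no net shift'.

Q₀ = 2.849 vs Keq = 0.01612 ⇒ Q>K, reverse
Step 1:
                   A          E
  Initial     0.1667     0.0132
  Change     0.03918   -0.01306
  Equil       0.2059 1.4067e-04
  solve Keq expr → x = -0.01306; check Q = 0.01612
Then change container volume by factor 1.5 (V_new/V_old).
Step 2:
                   A          E
  Initial     0.1373 9.3779e-05
  Change  1.5587e-04 -5.1957e-05
  Equil       0.1374 4.1822e-05
  solve Keq expr → x = -5.1957e-05; check Q = 0.01612

Direction: reverse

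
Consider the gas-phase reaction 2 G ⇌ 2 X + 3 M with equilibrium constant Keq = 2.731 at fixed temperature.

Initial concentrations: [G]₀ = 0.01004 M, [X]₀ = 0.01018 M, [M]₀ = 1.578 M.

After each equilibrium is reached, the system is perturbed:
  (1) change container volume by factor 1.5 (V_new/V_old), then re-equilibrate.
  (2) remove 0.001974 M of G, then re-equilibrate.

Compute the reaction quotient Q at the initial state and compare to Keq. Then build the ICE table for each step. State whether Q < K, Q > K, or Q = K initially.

Q₀ = 4.04; Q > K (proceeds reverse)

Q₀ = 4.04 vs Keq = 2.731 ⇒ Q>K, reverse
Step 1:
                   G          X          M
  Initial    0.01004    0.01018      1.578
  Change  9.7999e-04 -9.7999e-04   -0.00147
  Equil      0.01102     0.0092      1.577
  solve Keq expr → x = -4.8999e-04; check Q = 2.731
Then change container volume by factor 1.5 (V_new/V_old).
Step 2:
                   G          X          M
  Initial   0.007347   0.006133      1.051
  Change   -0.002013   0.002013   0.003019
  Equil     0.005334   0.008146      1.054
  solve Keq expr → x = 0.001006; check Q = 2.731
Then remove 0.001974 M of G.
Step 3:
                   G          X          M
  Initial    0.00336   0.008146      1.054
  Change    0.001186  -0.001186  -0.001779
  Equil     0.004546    0.00696      1.052
  solve Keq expr → x = -5.9295e-04; check Q = 2.731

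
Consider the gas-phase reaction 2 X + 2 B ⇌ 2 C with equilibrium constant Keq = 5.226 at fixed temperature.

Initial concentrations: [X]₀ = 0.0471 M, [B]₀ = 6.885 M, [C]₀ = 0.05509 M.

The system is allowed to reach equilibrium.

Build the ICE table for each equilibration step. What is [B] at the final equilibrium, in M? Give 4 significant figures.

Q₀ = 0.02886 vs Keq = 5.226 ⇒ Q<K, forward
Step 1:
                   X          B          C
  Initial     0.0471      6.885    0.05509
  Change    -0.04096   -0.04096    0.04096
  Equil     0.006139      6.844    0.09605
  solve Keq expr → x = 0.02048; check Q = 5.226

[B]_eq = 6.844 M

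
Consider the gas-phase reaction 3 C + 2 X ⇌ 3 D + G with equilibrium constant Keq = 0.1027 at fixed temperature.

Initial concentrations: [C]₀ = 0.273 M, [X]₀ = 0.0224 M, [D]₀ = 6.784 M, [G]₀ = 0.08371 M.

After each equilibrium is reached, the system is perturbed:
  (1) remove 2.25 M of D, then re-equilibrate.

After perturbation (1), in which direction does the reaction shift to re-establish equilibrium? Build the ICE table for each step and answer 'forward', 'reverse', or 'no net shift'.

Q₀ = 2.5601e+06 vs Keq = 0.1027 ⇒ Q>K, reverse
Step 1:
                    C           X           D           G
  init          0.273      0.0224       6.784     0.08371
  Δ            0.2511      0.1674     -0.2511    -0.08371
  eq           0.5241      0.1898       6.533  1.9108e-06
  solve Keq expr → x = -0.08371; check Q = 0.1027
Then remove 2.25 M of D.
Step 2:
                    C           X           D           G
  init         0.5241      0.1898       4.283  1.9108e-06
  Δ       -1.4608e-05 -9.7389e-06  1.4608e-05  4.8694e-06
  eq           0.5241      0.1898       4.283  6.7803e-06
  solve Keq expr → x = 4.8694e-06; check Q = 0.1027

Direction: forward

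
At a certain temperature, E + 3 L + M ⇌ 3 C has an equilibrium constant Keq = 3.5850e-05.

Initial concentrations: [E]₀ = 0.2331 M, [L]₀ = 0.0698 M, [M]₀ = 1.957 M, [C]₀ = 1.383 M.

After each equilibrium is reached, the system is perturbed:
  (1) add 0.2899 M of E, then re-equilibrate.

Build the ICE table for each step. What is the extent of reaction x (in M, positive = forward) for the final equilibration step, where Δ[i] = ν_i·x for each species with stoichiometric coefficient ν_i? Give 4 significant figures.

x = 0.002166 M

Q₀ = 1.7052e+04 vs Keq = 3.5850e-05 ⇒ Q>K, reverse
Step 1:
                   E          L          M          C
  I           0.2331     0.0698      1.957      1.383
  C           0.4429      1.329     0.4429     -1.329
  E            0.676      1.399        2.4    0.05419
  solve Keq expr → x = -0.4429; check Q = 3.5850e-05
Then add 0.2899 M of E.
Step 2:
                   E          L          M          C
  I           0.9659      1.399        2.4    0.05419
  C        -0.002166  -0.006498  -0.002166   0.006498
  E           0.9638      1.392      2.398    0.06069
  solve Keq expr → x = 0.002166; check Q = 3.5850e-05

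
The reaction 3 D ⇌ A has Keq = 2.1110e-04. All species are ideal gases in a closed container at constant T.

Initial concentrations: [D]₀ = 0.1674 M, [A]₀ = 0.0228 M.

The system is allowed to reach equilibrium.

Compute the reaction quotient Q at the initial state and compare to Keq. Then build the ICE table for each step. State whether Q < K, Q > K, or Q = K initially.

Q₀ = 4.86; Q > K (proceeds reverse)

Q₀ = 4.86 vs Keq = 2.1110e-04 ⇒ Q>K, reverse
Step 1:
                   D          A
  init        0.1674     0.0228
  Δ          0.06839    -0.0228
  eq          0.2358 2.7674e-06
  solve Keq expr → x = -0.0228; check Q = 2.1110e-04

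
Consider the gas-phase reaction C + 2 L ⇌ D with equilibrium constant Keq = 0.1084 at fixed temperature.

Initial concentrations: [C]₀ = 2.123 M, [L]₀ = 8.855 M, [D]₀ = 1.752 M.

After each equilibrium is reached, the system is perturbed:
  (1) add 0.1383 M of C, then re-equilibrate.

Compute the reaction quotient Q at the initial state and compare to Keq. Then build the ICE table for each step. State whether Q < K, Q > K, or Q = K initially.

Q₀ = 0.01052; Q < K (proceeds forward)

Q₀ = 0.01052 vs Keq = 0.1084 ⇒ Q<K, forward
Step 1:
                   C          L          D
  init         2.123      8.855      1.752
  Δ            -1.36      -2.72       1.36
  eq          0.7629      6.135      3.112
  solve Keq expr → x = 1.36; check Q = 0.1084
Then add 0.1383 M of C.
Step 2:
                   C          L          D
  init        0.9012      6.135      3.112
  Δ         -0.07791    -0.1558    0.07791
  eq          0.8232      5.979       3.19
  solve Keq expr → x = 0.07791; check Q = 0.1084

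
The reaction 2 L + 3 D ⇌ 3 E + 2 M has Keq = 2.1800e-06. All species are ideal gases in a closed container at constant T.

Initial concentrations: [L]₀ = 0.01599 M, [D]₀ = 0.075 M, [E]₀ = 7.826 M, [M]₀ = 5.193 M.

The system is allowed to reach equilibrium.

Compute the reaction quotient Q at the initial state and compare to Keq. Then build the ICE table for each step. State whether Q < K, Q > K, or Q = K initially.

Q₀ = 1.1983e+11 vs Keq = 2.1800e-06 ⇒ Q>K, reverse
Step 1:
                    L           D           E           M
  I           0.01599       0.075       7.826       5.193
  C             4.847       7.271      -7.271      -4.847
  E             4.863       7.346      0.5551      0.3457
  solve Keq expr → x = -2.424; check Q = 2.1800e-06

Q₀ = 1.1983e+11; Q > K (proceeds reverse)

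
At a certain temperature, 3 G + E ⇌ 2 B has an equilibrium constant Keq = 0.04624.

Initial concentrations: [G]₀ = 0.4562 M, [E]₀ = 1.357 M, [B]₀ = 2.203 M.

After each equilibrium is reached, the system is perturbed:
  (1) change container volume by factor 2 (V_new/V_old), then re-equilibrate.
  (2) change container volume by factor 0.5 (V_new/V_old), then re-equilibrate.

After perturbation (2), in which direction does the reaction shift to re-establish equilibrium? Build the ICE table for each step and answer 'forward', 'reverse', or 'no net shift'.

Q₀ = 37.67 vs Keq = 0.04624 ⇒ Q>K, reverse
Step 1:
                    G           E           B
  Initial      0.4562       1.357       2.203
  Change        1.788      0.5962      -1.192
  Equil         2.245       1.953       1.011
  solve Keq expr → x = -0.5962; check Q = 0.04624
Then change container volume by factor 2 (V_new/V_old).
Step 2:
                    G           E           B
  Initial       1.122      0.9766      0.5053
  Change       0.2345     0.07816     -0.1563
  Equil         1.357       1.055       0.349
  solve Keq expr → x = -0.07816; check Q = 0.04624
Then change container volume by factor 0.5 (V_new/V_old).
Step 3:
                    G           E           B
  Initial       2.714       2.109      0.6981
  Change      -0.4689     -0.1563      0.3126
  Equil         2.245       1.953       1.011
  solve Keq expr → x = 0.1563; check Q = 0.04624

Direction: forward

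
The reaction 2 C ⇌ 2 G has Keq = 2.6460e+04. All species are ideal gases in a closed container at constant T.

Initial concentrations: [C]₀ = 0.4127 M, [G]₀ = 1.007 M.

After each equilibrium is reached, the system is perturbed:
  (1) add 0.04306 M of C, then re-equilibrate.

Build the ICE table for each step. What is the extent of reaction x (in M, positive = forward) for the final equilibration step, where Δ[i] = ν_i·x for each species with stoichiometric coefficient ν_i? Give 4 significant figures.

Q₀ = 5.954 vs Keq = 2.6460e+04 ⇒ Q<K, forward
Step 1:
                   C          G
  init        0.4127      1.007
  Δ           -0.404      0.404
  eq        0.008674      1.411
  solve Keq expr → x = 0.202; check Q = 2.6460e+04
Then add 0.04306 M of C.
Step 2:
                   C          G
  init       0.05173      1.411
  Δ          -0.0428     0.0428
  eq        0.008938      1.454
  solve Keq expr → x = 0.0214; check Q = 2.6460e+04

x = 0.0214 M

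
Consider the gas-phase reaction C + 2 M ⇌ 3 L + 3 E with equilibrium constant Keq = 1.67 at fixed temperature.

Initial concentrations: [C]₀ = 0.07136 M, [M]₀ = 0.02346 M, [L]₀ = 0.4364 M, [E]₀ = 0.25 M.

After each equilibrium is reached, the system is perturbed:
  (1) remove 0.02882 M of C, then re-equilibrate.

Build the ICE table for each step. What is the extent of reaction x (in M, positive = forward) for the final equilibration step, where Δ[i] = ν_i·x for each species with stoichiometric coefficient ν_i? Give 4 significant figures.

x = -0.002587 M

Q₀ = 33.06 vs Keq = 1.67 ⇒ Q>K, reverse
Step 1:
                   C          M          L          E
  Initial    0.07136    0.02346     0.4364       0.25
  Change     0.01649    0.03297   -0.04946   -0.04946
  Equil      0.08785    0.05643     0.3869     0.2005
  solve Keq expr → x = -0.01649; check Q = 1.67
Then remove 0.02882 M of C.
Step 2:
                   C          M          L          E
  Initial    0.05903    0.05643     0.3869     0.2005
  Change    0.002587   0.005175  -0.007762  -0.007762
  Equil      0.06161    0.06161     0.3792     0.1928
  solve Keq expr → x = -0.002587; check Q = 1.67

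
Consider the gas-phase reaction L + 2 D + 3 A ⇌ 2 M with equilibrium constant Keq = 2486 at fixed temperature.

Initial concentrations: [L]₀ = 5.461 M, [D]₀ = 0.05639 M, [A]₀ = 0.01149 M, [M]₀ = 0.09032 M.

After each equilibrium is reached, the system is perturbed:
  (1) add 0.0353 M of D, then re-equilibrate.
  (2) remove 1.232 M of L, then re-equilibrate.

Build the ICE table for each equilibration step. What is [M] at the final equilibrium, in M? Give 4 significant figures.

[M]_eq = 0.07425 M

Q₀ = 3.0969e+05 vs Keq = 2486 ⇒ Q>K, reverse
Step 1:
                    L           D           A           M
  Initial       5.461     0.05639     0.01149     0.09032
  Change     0.009586     0.01917     0.02876    -0.01917
  Equil         5.471     0.07556     0.04025     0.07115
  solve Keq expr → x = -0.009586; check Q = 2486
Then add 0.0353 M of D.
Step 2:
                    L           D           A           M
  Initial       5.471      0.1109     0.04025     0.07115
  Change    -0.002278   -0.004556   -0.006833    0.004556
  Equil         5.468      0.1063     0.03341      0.0757
  solve Keq expr → x = 0.002278; check Q = 2486
Then remove 1.232 M of L.
Step 3:
                    L           D           A           M
  Initial       4.236      0.1063     0.03341      0.0757
  Change   7.2542e-04    0.001451    0.002176   -0.001451
  Equil         4.237      0.1078     0.03559     0.07425
  solve Keq expr → x = -7.2542e-04; check Q = 2486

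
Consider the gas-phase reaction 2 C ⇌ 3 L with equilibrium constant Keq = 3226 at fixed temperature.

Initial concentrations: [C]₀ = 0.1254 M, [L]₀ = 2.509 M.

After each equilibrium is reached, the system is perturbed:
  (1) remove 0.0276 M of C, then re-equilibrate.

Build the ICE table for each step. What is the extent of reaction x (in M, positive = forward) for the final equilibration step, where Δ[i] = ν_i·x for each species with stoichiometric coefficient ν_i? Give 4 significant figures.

x = -0.01298 M

Q₀ = 1004 vs Keq = 3226 ⇒ Q<K, forward
Step 1:
                   C          L
  I           0.1254      2.509
  C         -0.05213     0.0782
  E          0.07327      2.587
  solve Keq expr → x = 0.02607; check Q = 3226
Then remove 0.0276 M of C.
Step 2:
                   C          L
  I          0.04567      2.587
  C          0.02595   -0.03893
  E          0.07162      2.548
  solve Keq expr → x = -0.01298; check Q = 3226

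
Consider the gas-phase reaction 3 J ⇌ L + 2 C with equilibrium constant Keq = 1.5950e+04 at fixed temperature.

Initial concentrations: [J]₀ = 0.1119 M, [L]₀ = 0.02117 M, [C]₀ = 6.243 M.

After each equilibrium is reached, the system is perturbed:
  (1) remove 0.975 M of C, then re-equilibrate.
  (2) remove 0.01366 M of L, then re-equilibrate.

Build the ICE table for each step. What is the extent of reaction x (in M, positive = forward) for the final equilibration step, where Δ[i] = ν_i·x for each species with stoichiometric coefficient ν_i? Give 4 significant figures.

Q₀ = 588.9 vs Keq = 1.5950e+04 ⇒ Q<K, forward
Step 1:
                   J          L          C
  Initial     0.1119    0.02117      6.243
  Change     -0.0646    0.02153    0.04307
  Equil       0.0473     0.0427      6.286
  solve Keq expr → x = 0.02153; check Q = 1.5950e+04
Then remove 0.975 M of C.
Step 2:
                   J          L          C
  Initial     0.0473     0.0427      5.311
  Change   -0.004519   0.001506   0.003013
  Equil      0.04278    0.04421      5.314
  solve Keq expr → x = 0.001506; check Q = 1.5950e+04
Then remove 0.01366 M of L.
Step 3:
                   J          L          C
  Initial    0.04278    0.03055      5.314
  Change   -0.004354   0.001451   0.002903
  Equil      0.03842      0.032      5.317
  solve Keq expr → x = 0.001451; check Q = 1.5950e+04

x = 0.001451 M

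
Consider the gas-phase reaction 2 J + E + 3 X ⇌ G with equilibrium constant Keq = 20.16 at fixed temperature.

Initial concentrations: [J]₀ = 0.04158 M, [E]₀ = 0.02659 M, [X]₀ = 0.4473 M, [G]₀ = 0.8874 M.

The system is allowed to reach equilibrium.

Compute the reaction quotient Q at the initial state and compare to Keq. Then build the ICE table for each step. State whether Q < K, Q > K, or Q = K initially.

Q₀ = 2.1569e+05 vs Keq = 20.16 ⇒ Q>K, reverse
Step 1:
                   J          E          X          G
  Initial    0.04158    0.02659     0.4473     0.8874
  Change      0.3672     0.1836     0.5508    -0.1836
  Equil       0.4088     0.2102     0.9981     0.7038
  solve Keq expr → x = -0.1836; check Q = 20.16

Q₀ = 2.1569e+05; Q > K (proceeds reverse)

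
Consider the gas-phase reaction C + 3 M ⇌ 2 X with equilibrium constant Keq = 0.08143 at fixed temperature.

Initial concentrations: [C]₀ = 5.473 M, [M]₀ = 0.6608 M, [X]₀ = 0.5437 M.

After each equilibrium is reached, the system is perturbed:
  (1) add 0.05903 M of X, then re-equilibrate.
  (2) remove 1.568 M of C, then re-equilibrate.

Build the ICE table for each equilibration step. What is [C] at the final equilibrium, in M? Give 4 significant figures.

[C]_eq = 3.975 M

Q₀ = 0.1872 vs Keq = 0.08143 ⇒ Q>K, reverse
Step 1:
                    C           M           X
  Initial       5.473      0.6608      0.5437
  Change       0.0403      0.1209    -0.08061
  Equil         5.513      0.7817      0.4631
  solve Keq expr → x = -0.0403; check Q = 0.08143
Then add 0.05903 M of X.
Step 2:
                    C           M           X
  Initial       5.513      0.7817      0.5221
  Change      0.01245     0.03734    -0.02489
  Equil         5.526      0.8191      0.4972
  solve Keq expr → x = -0.01245; check Q = 0.08143
Then remove 1.568 M of C.
Step 3:
                    C           M           X
  Initial       3.958      0.8191      0.4972
  Change      0.01734     0.05203    -0.03468
  Equil         3.975      0.8711      0.4625
  solve Keq expr → x = -0.01734; check Q = 0.08143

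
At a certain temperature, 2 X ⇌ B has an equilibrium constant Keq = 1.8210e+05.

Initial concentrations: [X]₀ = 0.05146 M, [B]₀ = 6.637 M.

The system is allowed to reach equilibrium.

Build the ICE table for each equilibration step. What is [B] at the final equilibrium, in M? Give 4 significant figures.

Q₀ = 2506 vs Keq = 1.8210e+05 ⇒ Q<K, forward
Step 1:
                  X         B
  Initial   0.05146     6.637
  Change   -0.04541   0.02271
  Equil    0.006047      6.66
  solve Keq expr → x = 0.02271; check Q = 1.8210e+05

[B]_eq = 6.66 M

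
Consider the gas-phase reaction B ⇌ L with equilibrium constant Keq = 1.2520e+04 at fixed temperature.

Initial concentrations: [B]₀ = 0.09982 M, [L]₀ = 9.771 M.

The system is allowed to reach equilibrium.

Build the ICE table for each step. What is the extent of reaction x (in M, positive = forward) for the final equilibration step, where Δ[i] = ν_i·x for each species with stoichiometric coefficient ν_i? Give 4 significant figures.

x = 0.09903 M

Q₀ = 97.89 vs Keq = 1.2520e+04 ⇒ Q<K, forward
Step 1:
                    B           L
  init        0.09982       9.771
  Δ          -0.09903     0.09903
  eq       7.8834e-04        9.87
  solve Keq expr → x = 0.09903; check Q = 1.2520e+04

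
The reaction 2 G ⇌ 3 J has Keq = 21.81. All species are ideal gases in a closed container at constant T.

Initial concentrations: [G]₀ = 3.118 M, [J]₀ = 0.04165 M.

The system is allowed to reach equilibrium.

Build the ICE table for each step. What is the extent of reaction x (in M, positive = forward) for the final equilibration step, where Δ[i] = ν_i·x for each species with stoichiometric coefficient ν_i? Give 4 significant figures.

Q₀ = 7.4318e-06 vs Keq = 21.81 ⇒ Q<K, forward
Step 1:
                    G           J
  I             3.118     0.04165
  C             -1.99       2.985
  E             1.128       3.027
  solve Keq expr → x = 0.9951; check Q = 21.81

x = 0.9951 M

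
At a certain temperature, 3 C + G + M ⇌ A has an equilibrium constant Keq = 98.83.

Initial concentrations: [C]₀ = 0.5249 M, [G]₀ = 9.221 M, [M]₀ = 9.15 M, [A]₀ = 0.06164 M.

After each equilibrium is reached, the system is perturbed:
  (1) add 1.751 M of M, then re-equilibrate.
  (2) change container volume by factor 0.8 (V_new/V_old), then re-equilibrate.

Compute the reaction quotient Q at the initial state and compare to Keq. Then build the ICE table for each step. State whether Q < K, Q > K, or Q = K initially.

Q₀ = 0.005052 vs Keq = 98.83 ⇒ Q<K, forward
Step 1:
                  C         G         M         A
  I          0.5249     9.221      9.15   0.06164
  C         -0.4945   -0.1648   -0.1648    0.1648
  E         0.03042     9.056     8.985    0.2265
  solve Keq expr → x = 0.1648; check Q = 98.83
Then add 1.751 M of M.
Step 2:
                  C         G         M         A
  I         0.03042     9.056     10.74    0.2265
  C       -0.001728 -5.7588e-04 -5.7588e-04 5.7588e-04
  E          0.0287     9.056     10.74     0.227
  solve Keq expr → x = 5.7588e-04; check Q = 98.83
Then change container volume by factor 0.8 (V_new/V_old).
Step 3:
                  C         G         M         A
  I         0.03587     11.32     13.42    0.2838
  C       -0.009132 -0.003044 -0.003044  0.003044
  E         0.02674     11.32     13.42    0.2868
  solve Keq expr → x = 0.003044; check Q = 98.83

Q₀ = 0.005052; Q < K (proceeds forward)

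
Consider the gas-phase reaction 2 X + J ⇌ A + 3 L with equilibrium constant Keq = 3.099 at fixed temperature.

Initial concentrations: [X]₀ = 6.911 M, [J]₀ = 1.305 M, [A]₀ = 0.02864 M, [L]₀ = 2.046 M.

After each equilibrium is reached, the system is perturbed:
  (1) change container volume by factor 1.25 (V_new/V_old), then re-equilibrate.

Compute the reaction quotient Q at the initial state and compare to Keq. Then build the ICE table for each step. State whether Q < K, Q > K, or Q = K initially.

Q₀ = 0.003935; Q < K (proceeds forward)

Q₀ = 0.003935 vs Keq = 3.099 ⇒ Q<K, forward
Step 1:
                   X          J          A          L
  I            6.911      1.305    0.02864      2.046
  C           -1.431    -0.7156     0.7156      2.147
  E             5.48     0.5894     0.7442      4.193
  solve Keq expr → x = 0.7156; check Q = 3.099
Then change container volume by factor 1.25 (V_new/V_old).
Step 2:
                   X          J          A          L
  I            4.384     0.4715     0.5954      3.354
  C         -0.06034   -0.03017    0.03017    0.09051
  E            4.324     0.4414     0.6255      3.445
  solve Keq expr → x = 0.03017; check Q = 3.099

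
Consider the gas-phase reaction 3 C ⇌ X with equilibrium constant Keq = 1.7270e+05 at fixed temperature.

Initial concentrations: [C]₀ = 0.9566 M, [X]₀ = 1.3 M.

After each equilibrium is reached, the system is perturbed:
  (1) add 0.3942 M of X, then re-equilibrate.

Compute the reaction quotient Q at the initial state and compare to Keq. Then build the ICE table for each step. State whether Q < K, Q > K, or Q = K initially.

Q₀ = 1.485; Q < K (proceeds forward)

Q₀ = 1.485 vs Keq = 1.7270e+05 ⇒ Q<K, forward
Step 1:
                  C         X
  I          0.9566       1.3
  C         -0.9355    0.3118
  E         0.02105     1.612
  solve Keq expr → x = 0.3118; check Q = 1.7270e+05
Then add 0.3942 M of X.
Step 2:
                  C         X
  I         0.02105     2.006
  C        0.001591 -5.3028e-04
  E         0.02265     2.006
  solve Keq expr → x = -5.3028e-04; check Q = 1.7270e+05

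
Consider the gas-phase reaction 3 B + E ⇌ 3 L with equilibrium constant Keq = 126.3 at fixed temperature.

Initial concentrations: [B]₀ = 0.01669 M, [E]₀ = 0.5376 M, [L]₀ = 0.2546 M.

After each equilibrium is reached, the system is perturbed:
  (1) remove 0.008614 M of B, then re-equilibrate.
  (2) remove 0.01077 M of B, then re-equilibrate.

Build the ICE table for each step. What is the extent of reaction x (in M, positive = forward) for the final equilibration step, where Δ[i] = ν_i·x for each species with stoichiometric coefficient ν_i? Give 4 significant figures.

x = -0.002865 M

Q₀ = 6603 vs Keq = 126.3 ⇒ Q>K, reverse
Step 1:
                    B           E           L
  init        0.01669      0.5376      0.2546
  Δ            0.0364     0.01213     -0.0364
  eq          0.05309      0.5497      0.2182
  solve Keq expr → x = -0.01213; check Q = 126.3
Then remove 0.008614 M of B.
Step 2:
                    B           E           L
  init        0.04448      0.5497      0.2182
  Δ          0.006871     0.00229   -0.006871
  eq          0.05135       0.552      0.2113
  solve Keq expr → x = -0.00229; check Q = 126.3
Then remove 0.01077 M of B.
Step 3:
                    B           E           L
  init        0.04058       0.552      0.2113
  Δ          0.008596    0.002865   -0.008596
  eq          0.04917      0.5549      0.2027
  solve Keq expr → x = -0.002865; check Q = 126.3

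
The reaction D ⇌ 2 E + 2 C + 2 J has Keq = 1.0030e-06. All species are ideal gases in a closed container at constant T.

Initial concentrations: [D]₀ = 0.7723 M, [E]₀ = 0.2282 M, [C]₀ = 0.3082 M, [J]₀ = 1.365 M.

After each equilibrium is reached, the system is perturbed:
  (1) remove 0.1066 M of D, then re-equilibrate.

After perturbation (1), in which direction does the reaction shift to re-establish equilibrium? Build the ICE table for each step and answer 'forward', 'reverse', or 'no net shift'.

Direction: reverse

Q₀ = 0.01193 vs Keq = 1.0030e-06 ⇒ Q>K, reverse
Step 1:
                    D           E           C           J
  Initial      0.7723      0.2282      0.3082       1.365
  Change       0.1095      -0.219      -0.219      -0.219
  Equil        0.8818      0.0092      0.0892       1.146
  solve Keq expr → x = -0.1095; check Q = 1.0030e-06
Then remove 0.1066 M of D.
Step 2:
                    D           E           C           J
  Initial      0.7752      0.0092      0.0892       1.146
  Change   2.5911e-04 -5.1821e-04 -5.1821e-04 -5.1821e-04
  Equil        0.7755    0.008682     0.08868       1.145
  solve Keq expr → x = -2.5911e-04; check Q = 1.0030e-06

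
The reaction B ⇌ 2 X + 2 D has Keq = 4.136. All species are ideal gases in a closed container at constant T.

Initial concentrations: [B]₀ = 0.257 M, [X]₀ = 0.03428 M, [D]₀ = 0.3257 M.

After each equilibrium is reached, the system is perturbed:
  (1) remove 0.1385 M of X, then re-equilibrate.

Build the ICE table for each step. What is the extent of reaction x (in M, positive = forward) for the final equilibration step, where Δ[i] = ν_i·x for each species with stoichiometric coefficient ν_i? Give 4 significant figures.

x = 0.0126 M

Q₀ = 4.8505e-04 vs Keq = 4.136 ⇒ Q<K, forward
Step 1:
                    B           X           D
  init          0.257     0.03428      0.3257
  Δ           -0.2235      0.4471      0.4471
  eq          0.03346      0.4814      0.7728
  solve Keq expr → x = 0.2235; check Q = 4.136
Then remove 0.1385 M of X.
Step 2:
                    B           X           D
  init        0.03346      0.3429      0.7728
  Δ           -0.0126      0.0252      0.0252
  eq          0.02086      0.3681       0.798
  solve Keq expr → x = 0.0126; check Q = 4.136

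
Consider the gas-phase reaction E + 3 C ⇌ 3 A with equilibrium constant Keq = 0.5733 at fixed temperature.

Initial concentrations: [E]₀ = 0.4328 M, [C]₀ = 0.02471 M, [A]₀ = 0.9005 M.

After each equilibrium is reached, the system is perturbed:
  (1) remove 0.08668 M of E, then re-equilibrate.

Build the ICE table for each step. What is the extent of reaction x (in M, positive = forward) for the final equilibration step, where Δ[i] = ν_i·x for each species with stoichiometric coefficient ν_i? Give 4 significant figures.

Q₀ = 1.1183e+05 vs Keq = 0.5733 ⇒ Q>K, reverse
Step 1:
                    E           C           A
  I            0.4328     0.02471      0.9005
  C            0.1729      0.5186     -0.5186
  E            0.6057      0.5433      0.3819
  solve Keq expr → x = -0.1729; check Q = 0.5733
Then remove 0.08668 M of E.
Step 2:
                    E           C           A
  I             0.519      0.5433      0.3819
  C          0.003657     0.01097    -0.01097
  E            0.5226      0.5543      0.3709
  solve Keq expr → x = -0.003657; check Q = 0.5733

x = -0.003657 M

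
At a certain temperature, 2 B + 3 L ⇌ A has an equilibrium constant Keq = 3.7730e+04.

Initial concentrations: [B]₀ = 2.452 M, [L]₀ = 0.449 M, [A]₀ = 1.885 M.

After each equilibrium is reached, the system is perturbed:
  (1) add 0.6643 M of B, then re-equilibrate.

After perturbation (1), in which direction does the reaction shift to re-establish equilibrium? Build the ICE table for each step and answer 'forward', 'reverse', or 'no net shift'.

Q₀ = 3.464 vs Keq = 3.7730e+04 ⇒ Q<K, forward
Step 1:
                  B         L         A
  Initial     2.452     0.449     1.885
  Change    -0.2843   -0.4265    0.1422
  Equil       2.168   0.02253     2.027
  solve Keq expr → x = 0.1422; check Q = 3.7730e+04
Then add 0.6643 M of B.
Step 2:
                  B         L         A
  Initial     2.832   0.02253     2.027
  Change  -0.002442 -0.003663  0.001221
  Equil        2.83   0.01887     2.028
  solve Keq expr → x = 0.001221; check Q = 3.7730e+04

Direction: forward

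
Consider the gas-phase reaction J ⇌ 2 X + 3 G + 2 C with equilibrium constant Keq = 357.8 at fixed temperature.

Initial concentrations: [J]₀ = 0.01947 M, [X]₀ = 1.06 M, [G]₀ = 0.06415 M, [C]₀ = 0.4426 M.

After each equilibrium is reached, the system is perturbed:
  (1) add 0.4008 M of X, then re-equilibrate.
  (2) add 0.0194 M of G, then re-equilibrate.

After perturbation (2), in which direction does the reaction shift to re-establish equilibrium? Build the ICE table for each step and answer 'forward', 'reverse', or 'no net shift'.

Q₀ = 0.002984 vs Keq = 357.8 ⇒ Q<K, forward
Step 1:
                  J         X         G         C
  Initial   0.01947      1.06   0.06415    0.4426
  Change   -0.01947   0.03894   0.05841   0.03894
  Equil   1.4407e-06     1.099    0.1226    0.4815
  solve Keq expr → x = 0.01947; check Q = 357.8
Then add 0.4008 M of X.
Step 2:
                  J         X         G         C
  Initial 1.4407e-06       1.5    0.1226    0.4815
  Change  1.2422e-06 -2.4845e-06 -3.7267e-06 -2.4845e-06
  Equil   2.6829e-06       1.5    0.1226    0.4815
  solve Keq expr → x = -1.2422e-06; check Q = 357.8
Then add 0.0194 M of G.
Step 3:
                  J         X         G         C
  Initial 2.6829e-06       1.5     0.142    0.4815
  Change  1.4860e-06 -2.9720e-06 -4.4580e-06 -2.9720e-06
  Equil   4.1689e-06       1.5    0.1419    0.4815
  solve Keq expr → x = -1.4860e-06; check Q = 357.8

Direction: reverse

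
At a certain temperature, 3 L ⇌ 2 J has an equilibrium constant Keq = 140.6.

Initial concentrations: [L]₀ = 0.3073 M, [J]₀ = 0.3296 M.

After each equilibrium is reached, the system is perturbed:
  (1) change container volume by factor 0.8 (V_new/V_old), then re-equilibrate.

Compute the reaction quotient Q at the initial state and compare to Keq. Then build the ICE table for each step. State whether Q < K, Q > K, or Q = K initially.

Q₀ = 3.744 vs Keq = 140.6 ⇒ Q<K, forward
Step 1:
                  L         J
  init       0.3073    0.3296
  Δ          -0.193    0.1287
  eq         0.1143    0.4583
  solve Keq expr → x = 0.06433; check Q = 140.6
Then change container volume by factor 0.8 (V_new/V_old).
Step 2:
                  L         J
  init       0.1429    0.5728
  Δ       -0.009288  0.006192
  eq         0.1336     0.579
  solve Keq expr → x = 0.003096; check Q = 140.6

Q₀ = 3.744; Q < K (proceeds forward)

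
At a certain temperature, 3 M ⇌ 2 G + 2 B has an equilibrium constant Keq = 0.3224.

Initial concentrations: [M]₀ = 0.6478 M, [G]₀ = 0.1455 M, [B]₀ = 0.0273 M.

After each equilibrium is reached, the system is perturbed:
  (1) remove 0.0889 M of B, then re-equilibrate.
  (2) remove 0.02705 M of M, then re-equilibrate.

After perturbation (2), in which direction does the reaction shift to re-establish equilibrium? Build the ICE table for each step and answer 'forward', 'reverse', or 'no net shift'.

Direction: reverse

Q₀ = 5.8040e-05 vs Keq = 0.3224 ⇒ Q<K, forward
Step 1:
                   M          G          B
  I           0.6478     0.1455     0.0273
  C          -0.3427     0.2285     0.2285
  E           0.3051      0.374     0.2558
  solve Keq expr → x = 0.1142; check Q = 0.3224
Then remove 0.0889 M of B.
Step 2:
                   M          G          B
  I           0.3051      0.374     0.1669
  C         -0.03991    0.02661    0.02661
  E           0.2651     0.4006     0.1935
  solve Keq expr → x = 0.0133; check Q = 0.3224
Then remove 0.02705 M of M.
Step 3:
                   M          G          B
  I           0.2381     0.4006     0.1935
  C          0.01424  -0.009493  -0.009493
  E           0.2523     0.3911      0.184
  solve Keq expr → x = -0.004746; check Q = 0.3224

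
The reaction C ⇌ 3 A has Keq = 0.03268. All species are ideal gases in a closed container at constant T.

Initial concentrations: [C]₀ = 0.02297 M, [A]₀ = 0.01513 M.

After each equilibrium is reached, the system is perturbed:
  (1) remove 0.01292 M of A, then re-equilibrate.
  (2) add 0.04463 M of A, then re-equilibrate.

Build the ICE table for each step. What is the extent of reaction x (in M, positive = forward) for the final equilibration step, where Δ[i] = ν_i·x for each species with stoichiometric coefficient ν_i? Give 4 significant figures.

Q₀ = 1.5078e-04 vs Keq = 0.03268 ⇒ Q<K, forward
Step 1:
                    C           A
  Initial     0.02297     0.01513
  Change     -0.01565     0.04695
  Equil      0.007321     0.06208
  solve Keq expr → x = 0.01565; check Q = 0.03268
Then remove 0.01292 M of A.
Step 2:
                    C           A
  Initial    0.007321     0.04916
  Change    -0.002101    0.006302
  Equil       0.00522     0.05546
  solve Keq expr → x = 0.002101; check Q = 0.03268
Then add 0.04463 M of A.
Step 3:
                    C           A
  Initial     0.00522      0.1001
  Change     0.008101     -0.0243
  Equil       0.01332     0.07579
  solve Keq expr → x = -0.008101; check Q = 0.03268

x = -0.008101 M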